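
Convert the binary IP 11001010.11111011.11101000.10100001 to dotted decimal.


11001010 = 202
11111011 = 251
11101000 = 232
10100001 = 161
IP: 202.251.232.161


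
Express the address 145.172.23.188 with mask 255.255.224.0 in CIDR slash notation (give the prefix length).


Binary: 11111111.11111111.11100000.00000000
Count leading 1s
Prefix: /19


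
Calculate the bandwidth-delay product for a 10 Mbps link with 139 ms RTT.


BDP = bandwidth * RTT
= 10 Mbps * 139 ms
= 10 * 1e6 * 139 / 1000 bits
= 1390000 bits
= 173750 bytes
= 169.6777 KB
BDP = 1390000 bits (173750 bytes)


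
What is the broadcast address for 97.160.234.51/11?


Network: 97.160.0.0/11
Host bits = 21
Set all host bits to 1:
Broadcast: 97.191.255.255


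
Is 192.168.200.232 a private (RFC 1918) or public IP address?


RFC 1918 private ranges:
  10.0.0.0/8 (10.0.0.0 - 10.255.255.255)
  172.16.0.0/12 (172.16.0.0 - 172.31.255.255)
  192.168.0.0/16 (192.168.0.0 - 192.168.255.255)
Private (in 192.168.0.0/16)


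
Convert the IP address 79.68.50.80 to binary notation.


79 = 01001111
68 = 01000100
50 = 00110010
80 = 01010000
Binary: 01001111.01000100.00110010.01010000


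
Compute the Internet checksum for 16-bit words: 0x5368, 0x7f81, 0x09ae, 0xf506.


Sum all words (with carry folding):
+ 0x5368 = 0x5368
+ 0x7f81 = 0xd2e9
+ 0x09ae = 0xdc97
+ 0xf506 = 0xd19e
One's complement: ~0xd19e
Checksum = 0x2e61


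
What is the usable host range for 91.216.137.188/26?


Network: 91.216.137.128
Broadcast: 91.216.137.191
First usable = network + 1
Last usable = broadcast - 1
Range: 91.216.137.129 to 91.216.137.190


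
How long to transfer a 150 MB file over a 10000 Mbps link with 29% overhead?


Effective throughput = 10000 * (1 - 29/100) = 7100 Mbps
File size in Mb = 150 * 8 = 1200 Mb
Time = 1200 / 7100
Time = 0.169 seconds


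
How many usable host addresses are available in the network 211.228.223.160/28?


Host bits = 32 - 28 = 4
Total addresses = 2^4 = 16
Usable = total - 2 (network and broadcast)
Usable hosts: 14


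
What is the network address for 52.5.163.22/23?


IP:   00110100.00000101.10100011.00010110
Mask: 11111111.11111111.11111110.00000000
AND operation:
Net:  00110100.00000101.10100010.00000000
Network: 52.5.162.0/23


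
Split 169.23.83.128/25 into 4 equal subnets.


New prefix = 25 + 2 = 27
Each subnet has 32 addresses
  169.23.83.128/27
  169.23.83.160/27
  169.23.83.192/27
  169.23.83.224/27
Subnets: 169.23.83.128/27, 169.23.83.160/27, 169.23.83.192/27, 169.23.83.224/27


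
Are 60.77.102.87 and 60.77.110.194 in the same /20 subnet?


Mask: 255.255.240.0
60.77.102.87 AND mask = 60.77.96.0
60.77.110.194 AND mask = 60.77.96.0
Yes, same subnet (60.77.96.0)


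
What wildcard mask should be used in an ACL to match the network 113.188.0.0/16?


Subnet mask: 255.255.0.0
Wildcard = 255.255.255.255 - subnet mask
255 - 255 = 0
255 - 255 = 0
255 - 0 = 255
255 - 0 = 255
Wildcard: 0.0.255.255


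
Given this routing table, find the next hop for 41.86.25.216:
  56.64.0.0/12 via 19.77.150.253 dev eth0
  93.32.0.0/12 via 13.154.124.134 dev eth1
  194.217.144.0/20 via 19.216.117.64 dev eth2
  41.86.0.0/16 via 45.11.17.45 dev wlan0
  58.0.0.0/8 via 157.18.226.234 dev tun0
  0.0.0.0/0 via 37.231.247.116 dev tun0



Longest prefix match for 41.86.25.216:
  /12 56.64.0.0: no
  /12 93.32.0.0: no
  /20 194.217.144.0: no
  /16 41.86.0.0: MATCH
  /8 58.0.0.0: no
  /0 0.0.0.0: MATCH
Selected: next-hop 45.11.17.45 via wlan0 (matched /16)


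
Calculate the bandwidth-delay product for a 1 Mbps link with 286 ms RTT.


BDP = bandwidth * RTT
= 1 Mbps * 286 ms
= 1 * 1e6 * 286 / 1000 bits
= 286000 bits
= 35750 bytes
= 34.9121 KB
BDP = 286000 bits (35750 bytes)


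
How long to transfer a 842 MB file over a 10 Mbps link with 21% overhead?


Effective throughput = 10 * (1 - 21/100) = 7.9 Mbps
File size in Mb = 842 * 8 = 6736 Mb
Time = 6736 / 7.9
Time = 852.6582 seconds


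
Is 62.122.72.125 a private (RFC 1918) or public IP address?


RFC 1918 private ranges:
  10.0.0.0/8 (10.0.0.0 - 10.255.255.255)
  172.16.0.0/12 (172.16.0.0 - 172.31.255.255)
  192.168.0.0/16 (192.168.0.0 - 192.168.255.255)
Public (not in any RFC 1918 range)


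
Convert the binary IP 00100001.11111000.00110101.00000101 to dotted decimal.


00100001 = 33
11111000 = 248
00110101 = 53
00000101 = 5
IP: 33.248.53.5


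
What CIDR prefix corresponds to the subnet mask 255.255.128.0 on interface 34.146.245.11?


Binary: 11111111.11111111.10000000.00000000
Count leading 1s
Prefix: /17


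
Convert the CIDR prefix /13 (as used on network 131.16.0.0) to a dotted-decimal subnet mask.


/13 means 13 network bits, 19 host bits
Binary: 11111111111110000000000000000000
Mask: 255.248.0.0


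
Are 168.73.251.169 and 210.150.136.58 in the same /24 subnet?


Mask: 255.255.255.0
168.73.251.169 AND mask = 168.73.251.0
210.150.136.58 AND mask = 210.150.136.0
No, different subnets (168.73.251.0 vs 210.150.136.0)


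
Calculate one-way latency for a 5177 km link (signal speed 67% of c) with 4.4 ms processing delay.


Speed = 0.67 * 3e5 km/s = 201000 km/s
Propagation delay = 5177 / 201000 = 0.0258 s = 25.7562 ms
Processing delay = 4.4 ms
Total one-way latency = 30.1562 ms


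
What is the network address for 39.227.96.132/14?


IP:   00100111.11100011.01100000.10000100
Mask: 11111111.11111100.00000000.00000000
AND operation:
Net:  00100111.11100000.00000000.00000000
Network: 39.224.0.0/14


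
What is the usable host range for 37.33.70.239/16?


Network: 37.33.0.0
Broadcast: 37.33.255.255
First usable = network + 1
Last usable = broadcast - 1
Range: 37.33.0.1 to 37.33.255.254


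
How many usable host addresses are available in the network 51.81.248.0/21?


Host bits = 32 - 21 = 11
Total addresses = 2^11 = 2048
Usable = total - 2 (network and broadcast)
Usable hosts: 2046


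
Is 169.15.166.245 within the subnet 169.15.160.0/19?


Subnet network: 169.15.160.0
Test IP AND mask: 169.15.160.0
Yes, 169.15.166.245 is in 169.15.160.0/19


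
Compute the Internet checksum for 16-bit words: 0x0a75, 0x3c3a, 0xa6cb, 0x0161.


Sum all words (with carry folding):
+ 0x0a75 = 0x0a75
+ 0x3c3a = 0x46af
+ 0xa6cb = 0xed7a
+ 0x0161 = 0xeedb
One's complement: ~0xeedb
Checksum = 0x1124


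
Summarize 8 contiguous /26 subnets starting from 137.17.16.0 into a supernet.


Original prefix: /26
Number of subnets: 8 = 2^3
New prefix = 26 - 3 = 23
Supernet: 137.17.16.0/23


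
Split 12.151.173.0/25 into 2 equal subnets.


New prefix = 25 + 1 = 26
Each subnet has 64 addresses
  12.151.173.0/26
  12.151.173.64/26
Subnets: 12.151.173.0/26, 12.151.173.64/26


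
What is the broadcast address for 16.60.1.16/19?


Network: 16.60.0.0/19
Host bits = 13
Set all host bits to 1:
Broadcast: 16.60.31.255


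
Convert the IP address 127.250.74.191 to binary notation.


127 = 01111111
250 = 11111010
74 = 01001010
191 = 10111111
Binary: 01111111.11111010.01001010.10111111


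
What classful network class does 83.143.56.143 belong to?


First octet: 83
Binary: 01010011
0xxxxxxx -> Class A (1-126)
Class A, default mask 255.0.0.0 (/8)


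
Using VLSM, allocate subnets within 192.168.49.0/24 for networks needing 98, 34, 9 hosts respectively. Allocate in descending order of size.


98 hosts -> /25 (126 usable): 192.168.49.0/25
34 hosts -> /26 (62 usable): 192.168.49.128/26
9 hosts -> /28 (14 usable): 192.168.49.192/28
Allocation: 192.168.49.0/25 (98 hosts, 126 usable); 192.168.49.128/26 (34 hosts, 62 usable); 192.168.49.192/28 (9 hosts, 14 usable)


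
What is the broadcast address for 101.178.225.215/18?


Network: 101.178.192.0/18
Host bits = 14
Set all host bits to 1:
Broadcast: 101.178.255.255


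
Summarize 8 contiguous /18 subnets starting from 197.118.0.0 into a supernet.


Original prefix: /18
Number of subnets: 8 = 2^3
New prefix = 18 - 3 = 15
Supernet: 197.118.0.0/15


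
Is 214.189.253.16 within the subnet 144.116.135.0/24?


Subnet network: 144.116.135.0
Test IP AND mask: 214.189.253.0
No, 214.189.253.16 is not in 144.116.135.0/24


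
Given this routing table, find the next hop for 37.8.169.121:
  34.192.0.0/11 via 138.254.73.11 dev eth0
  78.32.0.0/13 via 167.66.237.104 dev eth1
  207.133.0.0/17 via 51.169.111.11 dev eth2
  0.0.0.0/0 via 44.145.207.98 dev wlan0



Longest prefix match for 37.8.169.121:
  /11 34.192.0.0: no
  /13 78.32.0.0: no
  /17 207.133.0.0: no
  /0 0.0.0.0: MATCH
Selected: next-hop 44.145.207.98 via wlan0 (matched /0)


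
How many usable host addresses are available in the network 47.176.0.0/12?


Host bits = 32 - 12 = 20
Total addresses = 2^20 = 1048576
Usable = total - 2 (network and broadcast)
Usable hosts: 1048574


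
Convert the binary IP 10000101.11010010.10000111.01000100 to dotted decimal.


10000101 = 133
11010010 = 210
10000111 = 135
01000100 = 68
IP: 133.210.135.68


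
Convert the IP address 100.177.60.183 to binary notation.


100 = 01100100
177 = 10110001
60 = 00111100
183 = 10110111
Binary: 01100100.10110001.00111100.10110111


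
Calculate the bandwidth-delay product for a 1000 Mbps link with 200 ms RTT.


BDP = bandwidth * RTT
= 1000 Mbps * 200 ms
= 1000 * 1e6 * 200 / 1000 bits
= 200000000 bits
= 25000000 bytes
= 24414.0625 KB
BDP = 200000000 bits (25000000 bytes)


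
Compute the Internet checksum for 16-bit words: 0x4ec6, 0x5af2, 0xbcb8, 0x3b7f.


Sum all words (with carry folding):
+ 0x4ec6 = 0x4ec6
+ 0x5af2 = 0xa9b8
+ 0xbcb8 = 0x6671
+ 0x3b7f = 0xa1f0
One's complement: ~0xa1f0
Checksum = 0x5e0f


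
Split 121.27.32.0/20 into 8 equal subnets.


New prefix = 20 + 3 = 23
Each subnet has 512 addresses
  121.27.32.0/23
  121.27.34.0/23
  121.27.36.0/23
  121.27.38.0/23
  121.27.40.0/23
  121.27.42.0/23
  121.27.44.0/23
  121.27.46.0/23
Subnets: 121.27.32.0/23, 121.27.34.0/23, 121.27.36.0/23, 121.27.38.0/23, 121.27.40.0/23, 121.27.42.0/23, 121.27.44.0/23, 121.27.46.0/23


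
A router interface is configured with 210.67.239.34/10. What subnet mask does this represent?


/10 means 10 network bits, 22 host bits
Binary: 11111111110000000000000000000000
Mask: 255.192.0.0


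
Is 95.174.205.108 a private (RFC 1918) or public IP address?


RFC 1918 private ranges:
  10.0.0.0/8 (10.0.0.0 - 10.255.255.255)
  172.16.0.0/12 (172.16.0.0 - 172.31.255.255)
  192.168.0.0/16 (192.168.0.0 - 192.168.255.255)
Public (not in any RFC 1918 range)


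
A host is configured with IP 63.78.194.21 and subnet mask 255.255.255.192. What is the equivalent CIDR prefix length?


Binary: 11111111.11111111.11111111.11000000
Count leading 1s
Prefix: /26


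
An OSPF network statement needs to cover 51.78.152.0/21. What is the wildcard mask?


Subnet mask: 255.255.248.0
Wildcard = 255.255.255.255 - subnet mask
255 - 255 = 0
255 - 255 = 0
255 - 248 = 7
255 - 0 = 255
Wildcard: 0.0.7.255


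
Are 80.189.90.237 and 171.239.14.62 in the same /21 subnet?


Mask: 255.255.248.0
80.189.90.237 AND mask = 80.189.88.0
171.239.14.62 AND mask = 171.239.8.0
No, different subnets (80.189.88.0 vs 171.239.8.0)


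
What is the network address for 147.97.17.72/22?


IP:   10010011.01100001.00010001.01001000
Mask: 11111111.11111111.11111100.00000000
AND operation:
Net:  10010011.01100001.00010000.00000000
Network: 147.97.16.0/22


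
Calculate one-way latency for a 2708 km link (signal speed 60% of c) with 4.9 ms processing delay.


Speed = 0.6 * 3e5 km/s = 180000 km/s
Propagation delay = 2708 / 180000 = 0.015 s = 15.0444 ms
Processing delay = 4.9 ms
Total one-way latency = 19.9444 ms


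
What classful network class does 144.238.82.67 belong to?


First octet: 144
Binary: 10010000
10xxxxxx -> Class B (128-191)
Class B, default mask 255.255.0.0 (/16)


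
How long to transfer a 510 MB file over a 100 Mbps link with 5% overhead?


Effective throughput = 100 * (1 - 5/100) = 95 Mbps
File size in Mb = 510 * 8 = 4080 Mb
Time = 4080 / 95
Time = 42.9474 seconds


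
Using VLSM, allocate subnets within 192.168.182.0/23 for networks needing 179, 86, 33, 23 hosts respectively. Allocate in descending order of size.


179 hosts -> /24 (254 usable): 192.168.182.0/24
86 hosts -> /25 (126 usable): 192.168.183.0/25
33 hosts -> /26 (62 usable): 192.168.183.128/26
23 hosts -> /27 (30 usable): 192.168.183.192/27
Allocation: 192.168.182.0/24 (179 hosts, 254 usable); 192.168.183.0/25 (86 hosts, 126 usable); 192.168.183.128/26 (33 hosts, 62 usable); 192.168.183.192/27 (23 hosts, 30 usable)


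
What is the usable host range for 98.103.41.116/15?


Network: 98.102.0.0
Broadcast: 98.103.255.255
First usable = network + 1
Last usable = broadcast - 1
Range: 98.102.0.1 to 98.103.255.254


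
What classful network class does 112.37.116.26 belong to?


First octet: 112
Binary: 01110000
0xxxxxxx -> Class A (1-126)
Class A, default mask 255.0.0.0 (/8)


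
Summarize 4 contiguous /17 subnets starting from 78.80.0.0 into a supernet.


Original prefix: /17
Number of subnets: 4 = 2^2
New prefix = 17 - 2 = 15
Supernet: 78.80.0.0/15


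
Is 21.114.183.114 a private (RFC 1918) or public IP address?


RFC 1918 private ranges:
  10.0.0.0/8 (10.0.0.0 - 10.255.255.255)
  172.16.0.0/12 (172.16.0.0 - 172.31.255.255)
  192.168.0.0/16 (192.168.0.0 - 192.168.255.255)
Public (not in any RFC 1918 range)


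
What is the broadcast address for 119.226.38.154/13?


Network: 119.224.0.0/13
Host bits = 19
Set all host bits to 1:
Broadcast: 119.231.255.255


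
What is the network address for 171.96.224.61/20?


IP:   10101011.01100000.11100000.00111101
Mask: 11111111.11111111.11110000.00000000
AND operation:
Net:  10101011.01100000.11100000.00000000
Network: 171.96.224.0/20


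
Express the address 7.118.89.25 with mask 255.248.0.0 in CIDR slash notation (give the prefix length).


Binary: 11111111.11111000.00000000.00000000
Count leading 1s
Prefix: /13


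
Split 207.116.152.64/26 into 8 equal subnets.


New prefix = 26 + 3 = 29
Each subnet has 8 addresses
  207.116.152.64/29
  207.116.152.72/29
  207.116.152.80/29
  207.116.152.88/29
  207.116.152.96/29
  207.116.152.104/29
  207.116.152.112/29
  207.116.152.120/29
Subnets: 207.116.152.64/29, 207.116.152.72/29, 207.116.152.80/29, 207.116.152.88/29, 207.116.152.96/29, 207.116.152.104/29, 207.116.152.112/29, 207.116.152.120/29


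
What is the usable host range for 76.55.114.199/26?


Network: 76.55.114.192
Broadcast: 76.55.114.255
First usable = network + 1
Last usable = broadcast - 1
Range: 76.55.114.193 to 76.55.114.254


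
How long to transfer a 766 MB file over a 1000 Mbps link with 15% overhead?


Effective throughput = 1000 * (1 - 15/100) = 850 Mbps
File size in Mb = 766 * 8 = 6128 Mb
Time = 6128 / 850
Time = 7.2094 seconds


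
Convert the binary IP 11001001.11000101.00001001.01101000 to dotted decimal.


11001001 = 201
11000101 = 197
00001001 = 9
01101000 = 104
IP: 201.197.9.104


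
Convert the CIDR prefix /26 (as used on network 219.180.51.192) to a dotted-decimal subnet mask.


/26 means 26 network bits, 6 host bits
Binary: 11111111111111111111111111000000
Mask: 255.255.255.192


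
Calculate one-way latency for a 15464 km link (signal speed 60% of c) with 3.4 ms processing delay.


Speed = 0.6 * 3e5 km/s = 180000 km/s
Propagation delay = 15464 / 180000 = 0.0859 s = 85.9111 ms
Processing delay = 3.4 ms
Total one-way latency = 89.3111 ms


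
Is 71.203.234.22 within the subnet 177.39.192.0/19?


Subnet network: 177.39.192.0
Test IP AND mask: 71.203.224.0
No, 71.203.234.22 is not in 177.39.192.0/19


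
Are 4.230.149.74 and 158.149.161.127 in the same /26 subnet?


Mask: 255.255.255.192
4.230.149.74 AND mask = 4.230.149.64
158.149.161.127 AND mask = 158.149.161.64
No, different subnets (4.230.149.64 vs 158.149.161.64)


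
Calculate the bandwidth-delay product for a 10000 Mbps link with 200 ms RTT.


BDP = bandwidth * RTT
= 10000 Mbps * 200 ms
= 10000 * 1e6 * 200 / 1000 bits
= 2000000000 bits
= 250000000 bytes
= 244140.625 KB
BDP = 2000000000 bits (250000000 bytes)


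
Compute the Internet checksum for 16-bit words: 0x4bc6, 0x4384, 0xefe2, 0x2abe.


Sum all words (with carry folding):
+ 0x4bc6 = 0x4bc6
+ 0x4384 = 0x8f4a
+ 0xefe2 = 0x7f2d
+ 0x2abe = 0xa9eb
One's complement: ~0xa9eb
Checksum = 0x5614


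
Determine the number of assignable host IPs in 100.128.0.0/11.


Host bits = 32 - 11 = 21
Total addresses = 2^21 = 2097152
Usable = total - 2 (network and broadcast)
Usable hosts: 2097150


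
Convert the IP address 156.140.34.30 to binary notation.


156 = 10011100
140 = 10001100
34 = 00100010
30 = 00011110
Binary: 10011100.10001100.00100010.00011110


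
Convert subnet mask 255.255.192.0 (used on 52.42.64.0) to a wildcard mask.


Subnet mask: 255.255.192.0
Wildcard = 255.255.255.255 - subnet mask
255 - 255 = 0
255 - 255 = 0
255 - 192 = 63
255 - 0 = 255
Wildcard: 0.0.63.255


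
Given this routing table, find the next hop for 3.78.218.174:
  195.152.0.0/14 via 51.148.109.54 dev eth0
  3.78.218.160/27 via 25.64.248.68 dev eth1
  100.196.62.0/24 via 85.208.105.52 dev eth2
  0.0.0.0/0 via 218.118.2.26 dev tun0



Longest prefix match for 3.78.218.174:
  /14 195.152.0.0: no
  /27 3.78.218.160: MATCH
  /24 100.196.62.0: no
  /0 0.0.0.0: MATCH
Selected: next-hop 25.64.248.68 via eth1 (matched /27)


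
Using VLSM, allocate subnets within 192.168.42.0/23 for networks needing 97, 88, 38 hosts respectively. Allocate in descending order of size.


97 hosts -> /25 (126 usable): 192.168.42.0/25
88 hosts -> /25 (126 usable): 192.168.42.128/25
38 hosts -> /26 (62 usable): 192.168.43.0/26
Allocation: 192.168.42.0/25 (97 hosts, 126 usable); 192.168.42.128/25 (88 hosts, 126 usable); 192.168.43.0/26 (38 hosts, 62 usable)


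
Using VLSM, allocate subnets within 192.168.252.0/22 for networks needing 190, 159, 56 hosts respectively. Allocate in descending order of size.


190 hosts -> /24 (254 usable): 192.168.252.0/24
159 hosts -> /24 (254 usable): 192.168.253.0/24
56 hosts -> /26 (62 usable): 192.168.254.0/26
Allocation: 192.168.252.0/24 (190 hosts, 254 usable); 192.168.253.0/24 (159 hosts, 254 usable); 192.168.254.0/26 (56 hosts, 62 usable)


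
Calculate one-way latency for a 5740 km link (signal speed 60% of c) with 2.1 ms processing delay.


Speed = 0.6 * 3e5 km/s = 180000 km/s
Propagation delay = 5740 / 180000 = 0.0319 s = 31.8889 ms
Processing delay = 2.1 ms
Total one-way latency = 33.9889 ms


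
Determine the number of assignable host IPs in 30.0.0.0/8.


Host bits = 32 - 8 = 24
Total addresses = 2^24 = 16777216
Usable = total - 2 (network and broadcast)
Usable hosts: 16777214


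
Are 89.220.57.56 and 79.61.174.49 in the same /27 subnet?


Mask: 255.255.255.224
89.220.57.56 AND mask = 89.220.57.32
79.61.174.49 AND mask = 79.61.174.32
No, different subnets (89.220.57.32 vs 79.61.174.32)


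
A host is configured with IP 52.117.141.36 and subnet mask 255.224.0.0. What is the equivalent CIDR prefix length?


Binary: 11111111.11100000.00000000.00000000
Count leading 1s
Prefix: /11


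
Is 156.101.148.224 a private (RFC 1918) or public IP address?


RFC 1918 private ranges:
  10.0.0.0/8 (10.0.0.0 - 10.255.255.255)
  172.16.0.0/12 (172.16.0.0 - 172.31.255.255)
  192.168.0.0/16 (192.168.0.0 - 192.168.255.255)
Public (not in any RFC 1918 range)


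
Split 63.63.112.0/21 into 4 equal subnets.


New prefix = 21 + 2 = 23
Each subnet has 512 addresses
  63.63.112.0/23
  63.63.114.0/23
  63.63.116.0/23
  63.63.118.0/23
Subnets: 63.63.112.0/23, 63.63.114.0/23, 63.63.116.0/23, 63.63.118.0/23


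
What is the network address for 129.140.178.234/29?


IP:   10000001.10001100.10110010.11101010
Mask: 11111111.11111111.11111111.11111000
AND operation:
Net:  10000001.10001100.10110010.11101000
Network: 129.140.178.232/29


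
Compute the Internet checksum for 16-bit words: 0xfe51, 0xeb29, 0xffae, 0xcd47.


Sum all words (with carry folding):
+ 0xfe51 = 0xfe51
+ 0xeb29 = 0xe97b
+ 0xffae = 0xe92a
+ 0xcd47 = 0xb672
One's complement: ~0xb672
Checksum = 0x498d


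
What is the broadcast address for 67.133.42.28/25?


Network: 67.133.42.0/25
Host bits = 7
Set all host bits to 1:
Broadcast: 67.133.42.127


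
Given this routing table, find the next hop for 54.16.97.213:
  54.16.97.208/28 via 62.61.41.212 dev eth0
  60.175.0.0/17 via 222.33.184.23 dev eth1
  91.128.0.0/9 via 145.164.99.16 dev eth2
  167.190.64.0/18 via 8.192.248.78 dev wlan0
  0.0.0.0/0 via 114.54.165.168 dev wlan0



Longest prefix match for 54.16.97.213:
  /28 54.16.97.208: MATCH
  /17 60.175.0.0: no
  /9 91.128.0.0: no
  /18 167.190.64.0: no
  /0 0.0.0.0: MATCH
Selected: next-hop 62.61.41.212 via eth0 (matched /28)


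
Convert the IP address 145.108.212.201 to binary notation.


145 = 10010001
108 = 01101100
212 = 11010100
201 = 11001001
Binary: 10010001.01101100.11010100.11001001


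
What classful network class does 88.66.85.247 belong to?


First octet: 88
Binary: 01011000
0xxxxxxx -> Class A (1-126)
Class A, default mask 255.0.0.0 (/8)


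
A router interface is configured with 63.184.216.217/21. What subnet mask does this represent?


/21 means 21 network bits, 11 host bits
Binary: 11111111111111111111100000000000
Mask: 255.255.248.0


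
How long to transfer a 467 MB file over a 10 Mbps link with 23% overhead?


Effective throughput = 10 * (1 - 23/100) = 7.7 Mbps
File size in Mb = 467 * 8 = 3736 Mb
Time = 3736 / 7.7
Time = 485.1948 seconds


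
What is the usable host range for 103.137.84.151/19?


Network: 103.137.64.0
Broadcast: 103.137.95.255
First usable = network + 1
Last usable = broadcast - 1
Range: 103.137.64.1 to 103.137.95.254


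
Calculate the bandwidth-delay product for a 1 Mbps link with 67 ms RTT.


BDP = bandwidth * RTT
= 1 Mbps * 67 ms
= 1 * 1e6 * 67 / 1000 bits
= 67000 bits
= 8375 bytes
= 8.1787 KB
BDP = 67000 bits (8375 bytes)


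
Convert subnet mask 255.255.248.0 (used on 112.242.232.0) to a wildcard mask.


Subnet mask: 255.255.248.0
Wildcard = 255.255.255.255 - subnet mask
255 - 255 = 0
255 - 255 = 0
255 - 248 = 7
255 - 0 = 255
Wildcard: 0.0.7.255


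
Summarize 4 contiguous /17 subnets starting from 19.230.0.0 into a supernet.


Original prefix: /17
Number of subnets: 4 = 2^2
New prefix = 17 - 2 = 15
Supernet: 19.230.0.0/15


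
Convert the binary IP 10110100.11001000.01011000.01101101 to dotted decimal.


10110100 = 180
11001000 = 200
01011000 = 88
01101101 = 109
IP: 180.200.88.109


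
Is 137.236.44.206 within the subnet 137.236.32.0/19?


Subnet network: 137.236.32.0
Test IP AND mask: 137.236.32.0
Yes, 137.236.44.206 is in 137.236.32.0/19


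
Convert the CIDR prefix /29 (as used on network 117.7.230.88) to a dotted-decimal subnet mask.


/29 means 29 network bits, 3 host bits
Binary: 11111111111111111111111111111000
Mask: 255.255.255.248


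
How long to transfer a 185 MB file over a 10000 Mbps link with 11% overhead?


Effective throughput = 10000 * (1 - 11/100) = 8900 Mbps
File size in Mb = 185 * 8 = 1480 Mb
Time = 1480 / 8900
Time = 0.1663 seconds


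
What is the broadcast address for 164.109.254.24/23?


Network: 164.109.254.0/23
Host bits = 9
Set all host bits to 1:
Broadcast: 164.109.255.255


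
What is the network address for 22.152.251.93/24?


IP:   00010110.10011000.11111011.01011101
Mask: 11111111.11111111.11111111.00000000
AND operation:
Net:  00010110.10011000.11111011.00000000
Network: 22.152.251.0/24


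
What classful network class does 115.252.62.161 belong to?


First octet: 115
Binary: 01110011
0xxxxxxx -> Class A (1-126)
Class A, default mask 255.0.0.0 (/8)


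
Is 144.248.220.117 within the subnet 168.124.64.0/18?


Subnet network: 168.124.64.0
Test IP AND mask: 144.248.192.0
No, 144.248.220.117 is not in 168.124.64.0/18


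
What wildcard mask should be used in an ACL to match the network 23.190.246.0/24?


Subnet mask: 255.255.255.0
Wildcard = 255.255.255.255 - subnet mask
255 - 255 = 0
255 - 255 = 0
255 - 255 = 0
255 - 0 = 255
Wildcard: 0.0.0.255


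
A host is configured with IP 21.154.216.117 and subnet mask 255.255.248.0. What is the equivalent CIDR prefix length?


Binary: 11111111.11111111.11111000.00000000
Count leading 1s
Prefix: /21


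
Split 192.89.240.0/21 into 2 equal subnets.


New prefix = 21 + 1 = 22
Each subnet has 1024 addresses
  192.89.240.0/22
  192.89.244.0/22
Subnets: 192.89.240.0/22, 192.89.244.0/22


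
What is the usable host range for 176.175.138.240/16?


Network: 176.175.0.0
Broadcast: 176.175.255.255
First usable = network + 1
Last usable = broadcast - 1
Range: 176.175.0.1 to 176.175.255.254


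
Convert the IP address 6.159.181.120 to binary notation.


6 = 00000110
159 = 10011111
181 = 10110101
120 = 01111000
Binary: 00000110.10011111.10110101.01111000


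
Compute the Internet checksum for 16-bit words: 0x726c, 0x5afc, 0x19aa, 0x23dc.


Sum all words (with carry folding):
+ 0x726c = 0x726c
+ 0x5afc = 0xcd68
+ 0x19aa = 0xe712
+ 0x23dc = 0x0aef
One's complement: ~0x0aef
Checksum = 0xf510


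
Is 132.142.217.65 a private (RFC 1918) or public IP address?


RFC 1918 private ranges:
  10.0.0.0/8 (10.0.0.0 - 10.255.255.255)
  172.16.0.0/12 (172.16.0.0 - 172.31.255.255)
  192.168.0.0/16 (192.168.0.0 - 192.168.255.255)
Public (not in any RFC 1918 range)


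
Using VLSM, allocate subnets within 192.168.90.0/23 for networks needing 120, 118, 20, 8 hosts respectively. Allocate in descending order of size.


120 hosts -> /25 (126 usable): 192.168.90.0/25
118 hosts -> /25 (126 usable): 192.168.90.128/25
20 hosts -> /27 (30 usable): 192.168.91.0/27
8 hosts -> /28 (14 usable): 192.168.91.32/28
Allocation: 192.168.90.0/25 (120 hosts, 126 usable); 192.168.90.128/25 (118 hosts, 126 usable); 192.168.91.0/27 (20 hosts, 30 usable); 192.168.91.32/28 (8 hosts, 14 usable)


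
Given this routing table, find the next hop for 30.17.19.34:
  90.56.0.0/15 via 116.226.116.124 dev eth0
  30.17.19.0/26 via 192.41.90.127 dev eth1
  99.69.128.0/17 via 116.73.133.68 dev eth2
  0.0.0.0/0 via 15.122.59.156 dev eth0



Longest prefix match for 30.17.19.34:
  /15 90.56.0.0: no
  /26 30.17.19.0: MATCH
  /17 99.69.128.0: no
  /0 0.0.0.0: MATCH
Selected: next-hop 192.41.90.127 via eth1 (matched /26)


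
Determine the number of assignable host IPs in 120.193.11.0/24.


Host bits = 32 - 24 = 8
Total addresses = 2^8 = 256
Usable = total - 2 (network and broadcast)
Usable hosts: 254


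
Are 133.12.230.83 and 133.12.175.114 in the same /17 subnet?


Mask: 255.255.128.0
133.12.230.83 AND mask = 133.12.128.0
133.12.175.114 AND mask = 133.12.128.0
Yes, same subnet (133.12.128.0)


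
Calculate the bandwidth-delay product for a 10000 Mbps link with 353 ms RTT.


BDP = bandwidth * RTT
= 10000 Mbps * 353 ms
= 10000 * 1e6 * 353 / 1000 bits
= 3530000000 bits
= 441250000 bytes
= 430908.2031 KB
BDP = 3530000000 bits (441250000 bytes)


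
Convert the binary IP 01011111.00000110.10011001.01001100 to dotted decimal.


01011111 = 95
00000110 = 6
10011001 = 153
01001100 = 76
IP: 95.6.153.76


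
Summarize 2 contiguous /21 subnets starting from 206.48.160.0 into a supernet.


Original prefix: /21
Number of subnets: 2 = 2^1
New prefix = 21 - 1 = 20
Supernet: 206.48.160.0/20


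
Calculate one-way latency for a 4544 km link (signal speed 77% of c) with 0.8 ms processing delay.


Speed = 0.77 * 3e5 km/s = 231000 km/s
Propagation delay = 4544 / 231000 = 0.0197 s = 19.671 ms
Processing delay = 0.8 ms
Total one-way latency = 20.471 ms


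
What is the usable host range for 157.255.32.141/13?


Network: 157.248.0.0
Broadcast: 157.255.255.255
First usable = network + 1
Last usable = broadcast - 1
Range: 157.248.0.1 to 157.255.255.254


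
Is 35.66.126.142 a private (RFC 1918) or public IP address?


RFC 1918 private ranges:
  10.0.0.0/8 (10.0.0.0 - 10.255.255.255)
  172.16.0.0/12 (172.16.0.0 - 172.31.255.255)
  192.168.0.0/16 (192.168.0.0 - 192.168.255.255)
Public (not in any RFC 1918 range)


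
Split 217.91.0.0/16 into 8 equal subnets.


New prefix = 16 + 3 = 19
Each subnet has 8192 addresses
  217.91.0.0/19
  217.91.32.0/19
  217.91.64.0/19
  217.91.96.0/19
  217.91.128.0/19
  217.91.160.0/19
  217.91.192.0/19
  217.91.224.0/19
Subnets: 217.91.0.0/19, 217.91.32.0/19, 217.91.64.0/19, 217.91.96.0/19, 217.91.128.0/19, 217.91.160.0/19, 217.91.192.0/19, 217.91.224.0/19


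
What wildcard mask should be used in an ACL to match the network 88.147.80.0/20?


Subnet mask: 255.255.240.0
Wildcard = 255.255.255.255 - subnet mask
255 - 255 = 0
255 - 255 = 0
255 - 240 = 15
255 - 0 = 255
Wildcard: 0.0.15.255


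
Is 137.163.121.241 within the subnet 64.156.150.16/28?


Subnet network: 64.156.150.16
Test IP AND mask: 137.163.121.240
No, 137.163.121.241 is not in 64.156.150.16/28


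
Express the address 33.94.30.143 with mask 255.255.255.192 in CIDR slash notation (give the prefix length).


Binary: 11111111.11111111.11111111.11000000
Count leading 1s
Prefix: /26


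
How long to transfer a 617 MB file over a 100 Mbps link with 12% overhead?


Effective throughput = 100 * (1 - 12/100) = 88 Mbps
File size in Mb = 617 * 8 = 4936 Mb
Time = 4936 / 88
Time = 56.0909 seconds


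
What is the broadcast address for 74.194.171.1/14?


Network: 74.192.0.0/14
Host bits = 18
Set all host bits to 1:
Broadcast: 74.195.255.255


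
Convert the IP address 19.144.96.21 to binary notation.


19 = 00010011
144 = 10010000
96 = 01100000
21 = 00010101
Binary: 00010011.10010000.01100000.00010101


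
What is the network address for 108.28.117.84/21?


IP:   01101100.00011100.01110101.01010100
Mask: 11111111.11111111.11111000.00000000
AND operation:
Net:  01101100.00011100.01110000.00000000
Network: 108.28.112.0/21


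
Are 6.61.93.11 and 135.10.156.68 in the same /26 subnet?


Mask: 255.255.255.192
6.61.93.11 AND mask = 6.61.93.0
135.10.156.68 AND mask = 135.10.156.64
No, different subnets (6.61.93.0 vs 135.10.156.64)


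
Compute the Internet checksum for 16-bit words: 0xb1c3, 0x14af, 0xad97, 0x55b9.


Sum all words (with carry folding):
+ 0xb1c3 = 0xb1c3
+ 0x14af = 0xc672
+ 0xad97 = 0x740a
+ 0x55b9 = 0xc9c3
One's complement: ~0xc9c3
Checksum = 0x363c


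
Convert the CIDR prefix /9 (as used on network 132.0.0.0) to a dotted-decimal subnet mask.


/9 means 9 network bits, 23 host bits
Binary: 11111111100000000000000000000000
Mask: 255.128.0.0


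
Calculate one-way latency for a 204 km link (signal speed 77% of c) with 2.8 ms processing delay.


Speed = 0.77 * 3e5 km/s = 231000 km/s
Propagation delay = 204 / 231000 = 0.0009 s = 0.8831 ms
Processing delay = 2.8 ms
Total one-way latency = 3.6831 ms


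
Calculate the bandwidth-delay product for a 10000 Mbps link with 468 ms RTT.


BDP = bandwidth * RTT
= 10000 Mbps * 468 ms
= 10000 * 1e6 * 468 / 1000 bits
= 4680000000 bits
= 585000000 bytes
= 571289.0625 KB
BDP = 4680000000 bits (585000000 bytes)


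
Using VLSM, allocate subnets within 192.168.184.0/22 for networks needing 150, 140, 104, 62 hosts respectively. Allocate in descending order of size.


150 hosts -> /24 (254 usable): 192.168.184.0/24
140 hosts -> /24 (254 usable): 192.168.185.0/24
104 hosts -> /25 (126 usable): 192.168.186.0/25
62 hosts -> /26 (62 usable): 192.168.186.128/26
Allocation: 192.168.184.0/24 (150 hosts, 254 usable); 192.168.185.0/24 (140 hosts, 254 usable); 192.168.186.0/25 (104 hosts, 126 usable); 192.168.186.128/26 (62 hosts, 62 usable)


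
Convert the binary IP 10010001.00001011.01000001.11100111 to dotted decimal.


10010001 = 145
00001011 = 11
01000001 = 65
11100111 = 231
IP: 145.11.65.231


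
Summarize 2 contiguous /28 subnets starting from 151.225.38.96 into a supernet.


Original prefix: /28
Number of subnets: 2 = 2^1
New prefix = 28 - 1 = 27
Supernet: 151.225.38.96/27


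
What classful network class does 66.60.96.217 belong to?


First octet: 66
Binary: 01000010
0xxxxxxx -> Class A (1-126)
Class A, default mask 255.0.0.0 (/8)


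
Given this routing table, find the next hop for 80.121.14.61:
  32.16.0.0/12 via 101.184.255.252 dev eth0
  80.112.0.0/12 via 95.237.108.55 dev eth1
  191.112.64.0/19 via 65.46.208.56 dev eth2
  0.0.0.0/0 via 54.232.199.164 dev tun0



Longest prefix match for 80.121.14.61:
  /12 32.16.0.0: no
  /12 80.112.0.0: MATCH
  /19 191.112.64.0: no
  /0 0.0.0.0: MATCH
Selected: next-hop 95.237.108.55 via eth1 (matched /12)


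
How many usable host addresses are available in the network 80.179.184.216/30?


Host bits = 32 - 30 = 2
Total addresses = 2^2 = 4
Usable = total - 2 (network and broadcast)
Usable hosts: 2


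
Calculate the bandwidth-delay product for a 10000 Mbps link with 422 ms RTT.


BDP = bandwidth * RTT
= 10000 Mbps * 422 ms
= 10000 * 1e6 * 422 / 1000 bits
= 4220000000 bits
= 527500000 bytes
= 515136.7188 KB
BDP = 4220000000 bits (527500000 bytes)


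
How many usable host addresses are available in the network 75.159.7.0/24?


Host bits = 32 - 24 = 8
Total addresses = 2^8 = 256
Usable = total - 2 (network and broadcast)
Usable hosts: 254


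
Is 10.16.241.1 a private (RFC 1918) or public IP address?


RFC 1918 private ranges:
  10.0.0.0/8 (10.0.0.0 - 10.255.255.255)
  172.16.0.0/12 (172.16.0.0 - 172.31.255.255)
  192.168.0.0/16 (192.168.0.0 - 192.168.255.255)
Private (in 10.0.0.0/8)


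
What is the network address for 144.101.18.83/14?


IP:   10010000.01100101.00010010.01010011
Mask: 11111111.11111100.00000000.00000000
AND operation:
Net:  10010000.01100100.00000000.00000000
Network: 144.100.0.0/14


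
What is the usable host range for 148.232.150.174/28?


Network: 148.232.150.160
Broadcast: 148.232.150.175
First usable = network + 1
Last usable = broadcast - 1
Range: 148.232.150.161 to 148.232.150.174


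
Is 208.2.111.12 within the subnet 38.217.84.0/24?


Subnet network: 38.217.84.0
Test IP AND mask: 208.2.111.0
No, 208.2.111.12 is not in 38.217.84.0/24


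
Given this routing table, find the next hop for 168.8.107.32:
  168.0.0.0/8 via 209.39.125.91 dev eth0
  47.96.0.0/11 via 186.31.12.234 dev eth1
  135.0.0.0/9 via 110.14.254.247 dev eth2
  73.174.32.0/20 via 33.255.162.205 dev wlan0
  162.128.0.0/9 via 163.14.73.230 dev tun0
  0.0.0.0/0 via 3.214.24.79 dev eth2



Longest prefix match for 168.8.107.32:
  /8 168.0.0.0: MATCH
  /11 47.96.0.0: no
  /9 135.0.0.0: no
  /20 73.174.32.0: no
  /9 162.128.0.0: no
  /0 0.0.0.0: MATCH
Selected: next-hop 209.39.125.91 via eth0 (matched /8)


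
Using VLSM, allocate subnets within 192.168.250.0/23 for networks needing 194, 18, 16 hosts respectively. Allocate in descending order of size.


194 hosts -> /24 (254 usable): 192.168.250.0/24
18 hosts -> /27 (30 usable): 192.168.251.0/27
16 hosts -> /27 (30 usable): 192.168.251.32/27
Allocation: 192.168.250.0/24 (194 hosts, 254 usable); 192.168.251.0/27 (18 hosts, 30 usable); 192.168.251.32/27 (16 hosts, 30 usable)


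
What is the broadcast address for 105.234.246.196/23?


Network: 105.234.246.0/23
Host bits = 9
Set all host bits to 1:
Broadcast: 105.234.247.255


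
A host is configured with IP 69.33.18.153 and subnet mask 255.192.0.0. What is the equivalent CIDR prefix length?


Binary: 11111111.11000000.00000000.00000000
Count leading 1s
Prefix: /10


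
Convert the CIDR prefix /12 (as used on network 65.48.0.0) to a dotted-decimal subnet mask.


/12 means 12 network bits, 20 host bits
Binary: 11111111111100000000000000000000
Mask: 255.240.0.0


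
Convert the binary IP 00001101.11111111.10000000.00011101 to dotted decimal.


00001101 = 13
11111111 = 255
10000000 = 128
00011101 = 29
IP: 13.255.128.29


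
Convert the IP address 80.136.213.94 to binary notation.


80 = 01010000
136 = 10001000
213 = 11010101
94 = 01011110
Binary: 01010000.10001000.11010101.01011110


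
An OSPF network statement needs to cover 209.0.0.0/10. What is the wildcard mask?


Subnet mask: 255.192.0.0
Wildcard = 255.255.255.255 - subnet mask
255 - 255 = 0
255 - 192 = 63
255 - 0 = 255
255 - 0 = 255
Wildcard: 0.63.255.255


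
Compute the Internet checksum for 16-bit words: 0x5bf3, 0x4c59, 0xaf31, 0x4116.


Sum all words (with carry folding):
+ 0x5bf3 = 0x5bf3
+ 0x4c59 = 0xa84c
+ 0xaf31 = 0x577e
+ 0x4116 = 0x9894
One's complement: ~0x9894
Checksum = 0x676b


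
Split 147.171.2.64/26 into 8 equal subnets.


New prefix = 26 + 3 = 29
Each subnet has 8 addresses
  147.171.2.64/29
  147.171.2.72/29
  147.171.2.80/29
  147.171.2.88/29
  147.171.2.96/29
  147.171.2.104/29
  147.171.2.112/29
  147.171.2.120/29
Subnets: 147.171.2.64/29, 147.171.2.72/29, 147.171.2.80/29, 147.171.2.88/29, 147.171.2.96/29, 147.171.2.104/29, 147.171.2.112/29, 147.171.2.120/29


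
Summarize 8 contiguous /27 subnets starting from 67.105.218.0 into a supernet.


Original prefix: /27
Number of subnets: 8 = 2^3
New prefix = 27 - 3 = 24
Supernet: 67.105.218.0/24


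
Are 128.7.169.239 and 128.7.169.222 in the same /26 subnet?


Mask: 255.255.255.192
128.7.169.239 AND mask = 128.7.169.192
128.7.169.222 AND mask = 128.7.169.192
Yes, same subnet (128.7.169.192)


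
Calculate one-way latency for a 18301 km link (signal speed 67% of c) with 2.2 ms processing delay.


Speed = 0.67 * 3e5 km/s = 201000 km/s
Propagation delay = 18301 / 201000 = 0.091 s = 91.0498 ms
Processing delay = 2.2 ms
Total one-way latency = 93.2498 ms


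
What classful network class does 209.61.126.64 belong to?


First octet: 209
Binary: 11010001
110xxxxx -> Class C (192-223)
Class C, default mask 255.255.255.0 (/24)


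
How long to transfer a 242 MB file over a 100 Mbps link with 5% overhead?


Effective throughput = 100 * (1 - 5/100) = 95 Mbps
File size in Mb = 242 * 8 = 1936 Mb
Time = 1936 / 95
Time = 20.3789 seconds


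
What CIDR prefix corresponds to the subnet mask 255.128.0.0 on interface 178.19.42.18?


Binary: 11111111.10000000.00000000.00000000
Count leading 1s
Prefix: /9


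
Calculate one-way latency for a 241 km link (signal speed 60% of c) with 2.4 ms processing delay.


Speed = 0.6 * 3e5 km/s = 180000 km/s
Propagation delay = 241 / 180000 = 0.0013 s = 1.3389 ms
Processing delay = 2.4 ms
Total one-way latency = 3.7389 ms


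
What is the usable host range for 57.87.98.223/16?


Network: 57.87.0.0
Broadcast: 57.87.255.255
First usable = network + 1
Last usable = broadcast - 1
Range: 57.87.0.1 to 57.87.255.254


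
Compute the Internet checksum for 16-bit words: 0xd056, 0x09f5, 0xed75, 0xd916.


Sum all words (with carry folding):
+ 0xd056 = 0xd056
+ 0x09f5 = 0xda4b
+ 0xed75 = 0xc7c1
+ 0xd916 = 0xa0d8
One's complement: ~0xa0d8
Checksum = 0x5f27


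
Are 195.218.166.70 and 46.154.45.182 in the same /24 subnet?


Mask: 255.255.255.0
195.218.166.70 AND mask = 195.218.166.0
46.154.45.182 AND mask = 46.154.45.0
No, different subnets (195.218.166.0 vs 46.154.45.0)


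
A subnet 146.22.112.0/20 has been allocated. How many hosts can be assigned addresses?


Host bits = 32 - 20 = 12
Total addresses = 2^12 = 4096
Usable = total - 2 (network and broadcast)
Usable hosts: 4094


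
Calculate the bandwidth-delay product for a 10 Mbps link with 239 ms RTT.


BDP = bandwidth * RTT
= 10 Mbps * 239 ms
= 10 * 1e6 * 239 / 1000 bits
= 2390000 bits
= 298750 bytes
= 291.748 KB
BDP = 2390000 bits (298750 bytes)


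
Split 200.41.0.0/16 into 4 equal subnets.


New prefix = 16 + 2 = 18
Each subnet has 16384 addresses
  200.41.0.0/18
  200.41.64.0/18
  200.41.128.0/18
  200.41.192.0/18
Subnets: 200.41.0.0/18, 200.41.64.0/18, 200.41.128.0/18, 200.41.192.0/18


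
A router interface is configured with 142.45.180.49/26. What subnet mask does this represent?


/26 means 26 network bits, 6 host bits
Binary: 11111111111111111111111111000000
Mask: 255.255.255.192
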